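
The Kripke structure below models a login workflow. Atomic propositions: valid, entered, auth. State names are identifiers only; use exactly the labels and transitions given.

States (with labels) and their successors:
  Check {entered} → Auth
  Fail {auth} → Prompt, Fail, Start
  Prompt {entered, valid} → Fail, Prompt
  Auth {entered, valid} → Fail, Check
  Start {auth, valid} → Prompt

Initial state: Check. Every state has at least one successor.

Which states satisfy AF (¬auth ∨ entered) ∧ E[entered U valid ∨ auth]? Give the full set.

States satisfying ¬auth ∨ entered: {Check, Prompt, Auth}.
States satisfying AF (¬auth ∨ entered): {Check, Prompt, Auth, Start}.
States satisfying entered: {Check, Prompt, Auth}.
States satisfying valid ∨ auth: {Fail, Prompt, Auth, Start}.
States satisfying E[entered U valid ∨ auth]: {Check, Fail, Prompt, Auth, Start}.
States satisfying AF (¬auth ∨ entered) ∧ E[entered U valid ∨ auth]: {Check, Prompt, Auth, Start}.

{Check, Prompt, Auth, Start}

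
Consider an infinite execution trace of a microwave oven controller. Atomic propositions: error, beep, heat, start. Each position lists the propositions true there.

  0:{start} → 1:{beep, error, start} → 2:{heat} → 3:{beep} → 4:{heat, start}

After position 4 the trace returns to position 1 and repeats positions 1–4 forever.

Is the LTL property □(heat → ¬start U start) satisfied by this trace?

Yes

heat → ¬start U start holds at every position 0..4, and those are all positions ever visited, so □(heat → ¬start U start) holds.
Positions where heat holds: 2, 4.
Check ¬start U start at each: 2→ok, 4→ok.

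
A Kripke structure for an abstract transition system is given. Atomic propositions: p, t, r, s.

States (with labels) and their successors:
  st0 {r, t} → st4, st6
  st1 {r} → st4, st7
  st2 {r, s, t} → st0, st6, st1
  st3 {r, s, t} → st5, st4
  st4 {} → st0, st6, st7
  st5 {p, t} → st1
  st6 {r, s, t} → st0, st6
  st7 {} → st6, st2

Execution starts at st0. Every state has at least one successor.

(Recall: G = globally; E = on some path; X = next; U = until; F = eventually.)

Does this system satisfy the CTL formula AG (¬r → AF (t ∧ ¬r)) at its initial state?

Violated

States satisfying ¬r → AF (t ∧ ¬r): {st0, st1, st2, st3, st5, st6}.
States satisfying AG (¬r → AF (t ∧ ¬r)): ∅.
st4 is reachable from st0 and violates ¬r → AF (t ∧ ¬r), so AG fails at st0.
st0 ∉ Sat(AG (¬r → AF (t ∧ ¬r))).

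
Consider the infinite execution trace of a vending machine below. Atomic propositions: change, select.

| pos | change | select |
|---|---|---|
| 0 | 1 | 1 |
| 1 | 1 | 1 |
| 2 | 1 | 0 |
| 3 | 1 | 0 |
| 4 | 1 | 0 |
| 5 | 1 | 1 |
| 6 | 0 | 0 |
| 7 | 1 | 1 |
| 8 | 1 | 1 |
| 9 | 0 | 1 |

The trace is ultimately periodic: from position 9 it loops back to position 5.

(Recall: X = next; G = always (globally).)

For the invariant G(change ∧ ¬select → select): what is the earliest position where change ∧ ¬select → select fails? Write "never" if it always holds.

Check change ∧ ¬select → select at each position in order: 0 ✓, 1 ✓.
At position 2 the labels are {change}, so change ∧ ¬select → select is false there. This is the first violation.

2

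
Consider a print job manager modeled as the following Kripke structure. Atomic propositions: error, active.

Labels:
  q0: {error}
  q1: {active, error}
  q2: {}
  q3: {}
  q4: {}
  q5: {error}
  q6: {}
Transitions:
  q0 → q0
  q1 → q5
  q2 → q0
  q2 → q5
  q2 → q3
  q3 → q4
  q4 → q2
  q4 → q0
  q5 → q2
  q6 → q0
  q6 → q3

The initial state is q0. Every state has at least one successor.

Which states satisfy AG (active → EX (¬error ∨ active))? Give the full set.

{q0, q2, q3, q4, q5, q6}

States satisfying active → EX (¬error ∨ active): {q0, q2, q3, q4, q5, q6}.
States satisfying AG (active → EX (¬error ∨ active)): {q0, q2, q3, q4, q5, q6}.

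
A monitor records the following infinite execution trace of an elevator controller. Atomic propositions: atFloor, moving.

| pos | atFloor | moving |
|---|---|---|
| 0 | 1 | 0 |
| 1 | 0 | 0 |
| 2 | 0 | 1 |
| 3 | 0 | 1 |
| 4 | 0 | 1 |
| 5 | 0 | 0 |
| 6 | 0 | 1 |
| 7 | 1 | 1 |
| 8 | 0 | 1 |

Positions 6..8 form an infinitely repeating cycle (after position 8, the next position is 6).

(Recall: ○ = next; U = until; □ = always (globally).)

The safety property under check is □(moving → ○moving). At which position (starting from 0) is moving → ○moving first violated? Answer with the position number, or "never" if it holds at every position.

Check moving → ○moving at each position in order: 0 ✓, 1 ✓, 2 ✓, 3 ✓.
At position 4 the labels are {moving} and the next position 5 has {}, so moving → ○moving is false there. This is the first violation.

4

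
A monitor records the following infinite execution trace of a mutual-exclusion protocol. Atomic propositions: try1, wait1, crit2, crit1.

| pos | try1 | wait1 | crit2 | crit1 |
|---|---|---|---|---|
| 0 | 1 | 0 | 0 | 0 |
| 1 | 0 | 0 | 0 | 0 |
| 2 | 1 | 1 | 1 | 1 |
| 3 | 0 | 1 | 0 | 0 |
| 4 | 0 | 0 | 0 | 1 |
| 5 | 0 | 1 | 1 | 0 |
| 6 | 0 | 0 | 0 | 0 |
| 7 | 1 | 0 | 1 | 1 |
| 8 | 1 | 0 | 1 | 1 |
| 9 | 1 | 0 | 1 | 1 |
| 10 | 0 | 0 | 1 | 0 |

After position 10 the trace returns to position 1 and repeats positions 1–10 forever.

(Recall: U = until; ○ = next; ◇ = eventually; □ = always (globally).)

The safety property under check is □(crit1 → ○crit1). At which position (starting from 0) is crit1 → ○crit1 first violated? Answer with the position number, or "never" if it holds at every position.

Check crit1 → ○crit1 at each position in order: 0 ✓, 1 ✓.
At position 2 the labels are {crit1, crit2, try1, wait1} and the next position 3 has {wait1}, so crit1 → ○crit1 is false there. This is the first violation.

2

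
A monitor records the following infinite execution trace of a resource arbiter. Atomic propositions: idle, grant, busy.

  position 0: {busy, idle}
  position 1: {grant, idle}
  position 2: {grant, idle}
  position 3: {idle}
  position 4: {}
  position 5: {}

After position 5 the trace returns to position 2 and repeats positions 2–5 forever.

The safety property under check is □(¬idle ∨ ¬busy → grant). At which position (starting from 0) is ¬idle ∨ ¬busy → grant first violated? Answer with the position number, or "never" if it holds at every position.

Check ¬idle ∨ ¬busy → grant at each position in order: 0 ✓, 1 ✓, 2 ✓.
At position 3 the labels are {idle}, so ¬idle ∨ ¬busy → grant is false there. This is the first violation.

3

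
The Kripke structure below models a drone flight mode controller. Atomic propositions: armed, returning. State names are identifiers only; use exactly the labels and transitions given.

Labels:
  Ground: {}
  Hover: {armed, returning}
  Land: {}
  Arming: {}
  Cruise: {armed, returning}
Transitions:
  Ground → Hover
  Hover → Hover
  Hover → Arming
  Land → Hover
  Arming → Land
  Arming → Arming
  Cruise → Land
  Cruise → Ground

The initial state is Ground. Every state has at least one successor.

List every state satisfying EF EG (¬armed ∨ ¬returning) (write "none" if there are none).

{Ground, Hover, Land, Arming, Cruise}

States satisfying EG (¬armed ∨ ¬returning): {Arming}.
States satisfying EF EG (¬armed ∨ ¬returning): {Ground, Hover, Land, Arming, Cruise}.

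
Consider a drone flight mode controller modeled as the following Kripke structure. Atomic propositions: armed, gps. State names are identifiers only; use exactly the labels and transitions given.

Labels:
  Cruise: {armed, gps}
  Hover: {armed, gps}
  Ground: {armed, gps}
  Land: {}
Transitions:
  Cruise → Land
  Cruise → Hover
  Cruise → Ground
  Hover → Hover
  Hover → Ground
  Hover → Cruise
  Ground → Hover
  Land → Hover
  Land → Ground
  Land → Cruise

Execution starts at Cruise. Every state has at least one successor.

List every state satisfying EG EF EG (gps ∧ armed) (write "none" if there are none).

{Cruise, Hover, Ground, Land}

States satisfying EF EG (gps ∧ armed): {Cruise, Hover, Ground, Land}.
States satisfying EG EF EG (gps ∧ armed): {Cruise, Hover, Ground, Land}.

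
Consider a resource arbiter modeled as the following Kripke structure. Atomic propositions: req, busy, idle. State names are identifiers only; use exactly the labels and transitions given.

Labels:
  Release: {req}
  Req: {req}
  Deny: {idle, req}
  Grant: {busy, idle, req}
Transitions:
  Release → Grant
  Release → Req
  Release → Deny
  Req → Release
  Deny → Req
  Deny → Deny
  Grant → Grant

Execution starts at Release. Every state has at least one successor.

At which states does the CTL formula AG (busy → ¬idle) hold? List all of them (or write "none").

none

States satisfying busy → ¬idle: {Release, Req, Deny}.
States satisfying AG (busy → ¬idle): ∅.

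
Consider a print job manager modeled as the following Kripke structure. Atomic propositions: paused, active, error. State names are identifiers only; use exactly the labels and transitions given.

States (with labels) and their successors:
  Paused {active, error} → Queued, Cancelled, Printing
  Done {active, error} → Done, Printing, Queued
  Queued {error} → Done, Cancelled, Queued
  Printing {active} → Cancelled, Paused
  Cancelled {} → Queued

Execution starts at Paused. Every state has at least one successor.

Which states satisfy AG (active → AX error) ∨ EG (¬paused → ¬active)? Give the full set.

States satisfying active → AX error: {Queued, Cancelled}.
States satisfying AG (active → AX error): ∅.
States satisfying ¬paused → ¬active: {Queued, Cancelled}.
States satisfying EG (¬paused → ¬active): {Queued, Cancelled}.
States satisfying AG (active → AX error) ∨ EG (¬paused → ¬active): {Queued, Cancelled}.

{Queued, Cancelled}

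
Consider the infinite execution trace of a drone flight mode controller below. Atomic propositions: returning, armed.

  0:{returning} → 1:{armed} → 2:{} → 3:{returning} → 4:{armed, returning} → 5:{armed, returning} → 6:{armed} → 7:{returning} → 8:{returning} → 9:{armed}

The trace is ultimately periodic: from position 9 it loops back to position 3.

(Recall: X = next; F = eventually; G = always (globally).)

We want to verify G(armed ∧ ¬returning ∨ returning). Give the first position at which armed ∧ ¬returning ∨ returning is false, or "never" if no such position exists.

2

Check armed ∧ ¬returning ∨ returning at each position in order: 0 ✓, 1 ✓.
At position 2 the labels are {}, so armed ∧ ¬returning ∨ returning is false there. This is the first violation.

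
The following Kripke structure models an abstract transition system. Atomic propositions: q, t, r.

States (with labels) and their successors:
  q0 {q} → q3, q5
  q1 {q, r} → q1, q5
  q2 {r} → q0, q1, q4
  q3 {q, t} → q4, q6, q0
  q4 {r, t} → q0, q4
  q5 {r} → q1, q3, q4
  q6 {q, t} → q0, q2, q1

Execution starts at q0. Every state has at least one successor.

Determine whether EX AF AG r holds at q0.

States satisfying AF AG r: ∅.
States satisfying EX AF AG r: ∅.
No suitable path/successor from q0 witnesses the formula.
q0 ∉ Sat(EX AF AG r).

Violated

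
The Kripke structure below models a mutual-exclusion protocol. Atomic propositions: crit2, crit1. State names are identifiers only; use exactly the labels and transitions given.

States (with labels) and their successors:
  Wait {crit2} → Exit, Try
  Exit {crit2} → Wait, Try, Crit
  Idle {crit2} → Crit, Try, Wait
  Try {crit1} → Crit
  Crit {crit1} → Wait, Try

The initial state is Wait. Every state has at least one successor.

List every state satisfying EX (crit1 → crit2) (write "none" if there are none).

{Wait, Exit, Idle, Crit}

States satisfying crit1 → crit2: {Wait, Exit, Idle}.
States satisfying EX (crit1 → crit2): {Wait, Exit, Idle, Crit}.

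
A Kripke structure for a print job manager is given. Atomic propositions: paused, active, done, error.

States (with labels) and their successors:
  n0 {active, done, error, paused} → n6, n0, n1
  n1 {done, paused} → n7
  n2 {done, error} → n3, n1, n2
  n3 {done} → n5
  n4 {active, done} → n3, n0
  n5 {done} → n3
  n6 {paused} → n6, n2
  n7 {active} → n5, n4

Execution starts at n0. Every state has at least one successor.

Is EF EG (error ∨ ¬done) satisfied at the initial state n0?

Holds

States satisfying EG (error ∨ ¬done): {n0, n2, n6}.
States satisfying EF EG (error ∨ ¬done): {n0, n1, n2, n4, n6, n7}.
Some path from n0 reaches a state where EG (error ∨ ¬done) holds.
n0 ∈ Sat(EF EG (error ∨ ¬done)).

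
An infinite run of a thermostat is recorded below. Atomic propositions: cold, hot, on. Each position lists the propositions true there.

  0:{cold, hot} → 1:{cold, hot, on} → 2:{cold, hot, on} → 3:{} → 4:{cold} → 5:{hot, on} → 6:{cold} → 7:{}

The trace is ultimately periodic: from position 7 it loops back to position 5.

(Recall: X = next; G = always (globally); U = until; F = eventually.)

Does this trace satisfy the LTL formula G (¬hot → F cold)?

¬hot → F cold holds at every position 0..7, and those are all positions ever visited, so G (¬hot → F cold) holds.
Positions where ¬hot holds: 3, 4, 6, 7.
Check F cold at each: 3→ok, 4→ok, 6→ok, 7→ok.

Holds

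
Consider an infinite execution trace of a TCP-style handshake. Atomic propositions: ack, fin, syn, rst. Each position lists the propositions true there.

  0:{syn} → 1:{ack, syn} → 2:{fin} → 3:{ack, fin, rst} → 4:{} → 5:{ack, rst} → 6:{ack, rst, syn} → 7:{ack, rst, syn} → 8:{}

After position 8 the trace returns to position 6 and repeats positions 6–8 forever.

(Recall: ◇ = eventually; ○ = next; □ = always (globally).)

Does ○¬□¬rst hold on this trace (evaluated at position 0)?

Yes

The position after 0 is 1; ¬□¬rst is true there.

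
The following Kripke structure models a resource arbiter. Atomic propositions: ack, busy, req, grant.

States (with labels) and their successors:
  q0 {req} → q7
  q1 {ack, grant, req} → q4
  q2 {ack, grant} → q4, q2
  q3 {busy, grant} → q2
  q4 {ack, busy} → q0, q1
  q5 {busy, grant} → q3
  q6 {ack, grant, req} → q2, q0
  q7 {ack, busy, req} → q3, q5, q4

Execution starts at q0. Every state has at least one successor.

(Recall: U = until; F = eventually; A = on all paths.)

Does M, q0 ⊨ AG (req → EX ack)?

States satisfying req → EX ack: {q0, q1, q2, q3, q4, q5, q6, q7}.
States satisfying AG (req → EX ack): {q0, q1, q2, q3, q4, q5, q6, q7}.
Every state reachable from q0 satisfies req → EX ack.
q0 ∈ Sat(AG (req → EX ack)).

Holds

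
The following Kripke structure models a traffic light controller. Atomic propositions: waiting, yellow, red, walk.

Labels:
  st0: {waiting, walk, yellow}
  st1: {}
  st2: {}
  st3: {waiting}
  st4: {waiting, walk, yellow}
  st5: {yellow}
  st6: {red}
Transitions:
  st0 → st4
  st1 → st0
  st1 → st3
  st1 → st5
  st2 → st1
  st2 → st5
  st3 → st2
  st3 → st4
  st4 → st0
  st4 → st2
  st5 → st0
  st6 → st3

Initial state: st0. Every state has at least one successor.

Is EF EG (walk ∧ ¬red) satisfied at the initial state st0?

Holds

States satisfying EG (walk ∧ ¬red): {st0, st4}.
States satisfying EF EG (walk ∧ ¬red): {st0, st1, st2, st3, st4, st5, st6}.
Some path from st0 reaches a state where EG (walk ∧ ¬red) holds.
st0 ∈ Sat(EF EG (walk ∧ ¬red)).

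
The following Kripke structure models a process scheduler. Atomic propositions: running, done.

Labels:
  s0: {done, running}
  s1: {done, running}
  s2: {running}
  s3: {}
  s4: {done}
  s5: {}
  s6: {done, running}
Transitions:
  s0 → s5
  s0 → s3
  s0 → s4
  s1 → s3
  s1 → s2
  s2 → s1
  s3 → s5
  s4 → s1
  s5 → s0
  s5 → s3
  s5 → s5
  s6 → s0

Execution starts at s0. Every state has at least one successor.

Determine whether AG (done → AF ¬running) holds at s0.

States satisfying done → AF ¬running: {s0, s2, s3, s4, s5, s6}.
States satisfying AG (done → AF ¬running): ∅.
s1 is reachable from s0 and violates done → AF ¬running, so AG fails at s0.
s0 ∉ Sat(AG (done → AF ¬running)).

No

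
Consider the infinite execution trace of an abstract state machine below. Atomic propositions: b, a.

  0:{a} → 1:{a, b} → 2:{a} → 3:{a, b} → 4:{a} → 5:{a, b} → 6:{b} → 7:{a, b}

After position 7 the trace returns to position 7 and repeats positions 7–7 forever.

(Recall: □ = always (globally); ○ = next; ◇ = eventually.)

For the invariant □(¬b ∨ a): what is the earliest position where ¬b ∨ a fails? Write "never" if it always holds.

6

Check ¬b ∨ a at each position in order: 0 ✓, 1 ✓, 2 ✓, 3 ✓, 4 ✓, 5 ✓.
At position 6 the labels are {b}, so ¬b ∨ a is false there. This is the first violation.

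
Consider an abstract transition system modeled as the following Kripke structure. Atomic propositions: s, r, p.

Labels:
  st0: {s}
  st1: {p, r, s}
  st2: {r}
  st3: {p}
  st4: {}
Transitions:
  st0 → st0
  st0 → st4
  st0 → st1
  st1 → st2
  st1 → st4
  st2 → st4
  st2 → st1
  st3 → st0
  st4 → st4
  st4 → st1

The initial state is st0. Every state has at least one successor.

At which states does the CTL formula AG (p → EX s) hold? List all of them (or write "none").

none

States satisfying p → EX s: {st0, st2, st3, st4}.
States satisfying AG (p → EX s): ∅.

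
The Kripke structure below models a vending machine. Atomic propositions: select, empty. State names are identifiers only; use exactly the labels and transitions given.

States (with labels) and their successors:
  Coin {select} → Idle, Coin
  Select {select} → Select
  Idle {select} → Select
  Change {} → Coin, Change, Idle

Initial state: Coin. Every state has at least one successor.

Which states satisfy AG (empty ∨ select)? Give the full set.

{Coin, Select, Idle}

States satisfying empty ∨ select: {Coin, Select, Idle}.
States satisfying AG (empty ∨ select): {Coin, Select, Idle}.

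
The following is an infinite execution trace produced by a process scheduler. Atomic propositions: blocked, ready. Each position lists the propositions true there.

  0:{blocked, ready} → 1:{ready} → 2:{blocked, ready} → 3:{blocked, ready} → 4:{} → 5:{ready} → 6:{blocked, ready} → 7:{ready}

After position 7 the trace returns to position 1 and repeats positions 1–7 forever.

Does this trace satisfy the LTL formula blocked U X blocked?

Yes

Walking from position 0: X blocked first holds at position 1, and blocked holds at every earlier position along the way, so blocked U X blocked holds.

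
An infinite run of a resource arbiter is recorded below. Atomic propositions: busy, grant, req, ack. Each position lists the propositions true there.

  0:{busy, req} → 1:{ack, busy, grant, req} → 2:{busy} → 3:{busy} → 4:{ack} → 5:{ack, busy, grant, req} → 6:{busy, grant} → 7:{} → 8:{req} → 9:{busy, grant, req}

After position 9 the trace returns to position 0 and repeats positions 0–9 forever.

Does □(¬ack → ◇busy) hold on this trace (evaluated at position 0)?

¬ack → ◇busy holds at every position 0..9, and those are all positions ever visited, so □(¬ack → ◇busy) holds.
Positions where ¬ack holds: 0, 2, 3, 6, 7, 8, 9.
Check ◇busy at each: 0→ok, 2→ok, 3→ok, 6→ok, 7→ok, 8→ok, 9→ok.

Satisfied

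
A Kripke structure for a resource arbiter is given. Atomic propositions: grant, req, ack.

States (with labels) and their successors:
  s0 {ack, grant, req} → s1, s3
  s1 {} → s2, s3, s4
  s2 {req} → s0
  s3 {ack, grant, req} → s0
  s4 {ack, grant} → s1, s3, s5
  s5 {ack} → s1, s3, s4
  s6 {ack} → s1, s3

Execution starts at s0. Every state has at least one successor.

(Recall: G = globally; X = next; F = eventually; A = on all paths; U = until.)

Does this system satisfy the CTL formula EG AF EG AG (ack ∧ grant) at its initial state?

States satisfying AF EG AG (ack ∧ grant): ∅.
States satisfying EG AF EG AG (ack ∧ grant): ∅.
No suitable path/successor from s0 witnesses the formula.
s0 ∉ Sat(EG AF EG AG (ack ∧ grant)).

Does not hold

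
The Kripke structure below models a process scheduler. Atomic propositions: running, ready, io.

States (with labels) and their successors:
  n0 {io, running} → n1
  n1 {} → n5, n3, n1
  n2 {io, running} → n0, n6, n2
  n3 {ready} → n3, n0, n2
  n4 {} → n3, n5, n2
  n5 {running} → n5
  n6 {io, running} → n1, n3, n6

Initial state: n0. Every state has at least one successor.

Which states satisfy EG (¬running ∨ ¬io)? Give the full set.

{n1, n3, n4, n5}

States satisfying ¬running ∨ ¬io: {n1, n3, n4, n5}.
States satisfying EG (¬running ∨ ¬io): {n1, n3, n4, n5}.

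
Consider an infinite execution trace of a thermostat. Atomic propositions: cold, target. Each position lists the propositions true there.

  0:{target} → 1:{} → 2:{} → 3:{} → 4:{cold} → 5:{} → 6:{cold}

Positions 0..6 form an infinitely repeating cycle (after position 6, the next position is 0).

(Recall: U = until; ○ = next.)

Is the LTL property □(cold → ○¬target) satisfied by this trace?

cold → ○¬target must hold at every position from 0 onward. It fails at position 6, so □(cold → ○¬target) is false.
Positions where cold holds: 4, 6.
Check ○¬target at each: 4→ok, 6→fails.

No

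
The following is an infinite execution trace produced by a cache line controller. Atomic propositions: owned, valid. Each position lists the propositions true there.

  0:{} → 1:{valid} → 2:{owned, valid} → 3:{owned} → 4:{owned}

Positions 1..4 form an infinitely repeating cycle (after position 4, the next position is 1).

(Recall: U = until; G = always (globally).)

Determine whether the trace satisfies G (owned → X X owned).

owned → X X owned must hold at every position from 0 onward. It fails at position 3, so G (owned → X X owned) is false.
Positions where owned holds: 2, 3, 4.
Check X X owned at each: 2→ok, 3→fails, 4→ok.

Does not hold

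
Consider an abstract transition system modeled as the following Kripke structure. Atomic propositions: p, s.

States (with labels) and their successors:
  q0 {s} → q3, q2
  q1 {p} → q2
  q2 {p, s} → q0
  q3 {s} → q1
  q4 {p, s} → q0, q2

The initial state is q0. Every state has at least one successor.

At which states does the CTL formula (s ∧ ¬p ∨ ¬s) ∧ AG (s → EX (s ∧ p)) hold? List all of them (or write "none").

States satisfying ¬p: {q0, q3}.
States satisfying s ∧ ¬p: {q0, q3}.
States satisfying ¬s: {q1}.
States satisfying s ∧ ¬p ∨ ¬s: {q0, q1, q3}.
States satisfying s → EX (s ∧ p): {q0, q1, q4}.
States satisfying AG (s → EX (s ∧ p)): ∅.
States satisfying (s ∧ ¬p ∨ ¬s) ∧ AG (s → EX (s ∧ p)): ∅.

none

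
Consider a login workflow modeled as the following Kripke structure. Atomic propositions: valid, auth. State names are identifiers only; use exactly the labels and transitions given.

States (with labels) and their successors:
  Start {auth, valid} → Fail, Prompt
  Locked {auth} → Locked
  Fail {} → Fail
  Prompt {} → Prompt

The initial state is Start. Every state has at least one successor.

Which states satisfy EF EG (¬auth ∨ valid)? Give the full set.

States satisfying EG (¬auth ∨ valid): {Start, Fail, Prompt}.
States satisfying EF EG (¬auth ∨ valid): {Start, Fail, Prompt}.

{Start, Fail, Prompt}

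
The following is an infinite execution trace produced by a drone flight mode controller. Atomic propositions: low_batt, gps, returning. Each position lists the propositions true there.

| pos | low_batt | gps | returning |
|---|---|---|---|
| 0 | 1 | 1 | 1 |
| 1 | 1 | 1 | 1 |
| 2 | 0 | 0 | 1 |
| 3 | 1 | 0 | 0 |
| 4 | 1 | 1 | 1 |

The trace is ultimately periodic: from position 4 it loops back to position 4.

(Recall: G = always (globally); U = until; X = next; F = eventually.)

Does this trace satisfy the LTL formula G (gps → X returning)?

Yes

gps → X returning holds at every position 0..4, and those are all positions ever visited, so G (gps → X returning) holds.
Positions where gps holds: 0, 1, 4.
Check X returning at each: 0→ok, 1→ok, 4→ok.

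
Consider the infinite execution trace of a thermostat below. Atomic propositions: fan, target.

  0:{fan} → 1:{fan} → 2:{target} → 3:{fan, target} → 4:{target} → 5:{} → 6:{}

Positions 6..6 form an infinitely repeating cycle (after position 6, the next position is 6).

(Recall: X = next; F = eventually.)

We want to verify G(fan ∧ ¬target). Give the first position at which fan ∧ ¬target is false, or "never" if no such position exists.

Check fan ∧ ¬target at each position in order: 0 ✓, 1 ✓.
At position 2 the labels are {target}, so fan ∧ ¬target is false there. This is the first violation.

2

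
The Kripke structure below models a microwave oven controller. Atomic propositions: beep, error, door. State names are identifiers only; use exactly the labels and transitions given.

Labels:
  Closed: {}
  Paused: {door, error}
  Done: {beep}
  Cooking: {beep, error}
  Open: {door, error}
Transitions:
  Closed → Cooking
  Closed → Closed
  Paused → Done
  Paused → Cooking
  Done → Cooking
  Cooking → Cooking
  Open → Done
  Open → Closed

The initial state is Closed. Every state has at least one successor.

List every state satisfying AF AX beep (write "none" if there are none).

{Paused, Done, Cooking}

States satisfying AX beep: {Paused, Done, Cooking}.
States satisfying AF AX beep: {Paused, Done, Cooking}.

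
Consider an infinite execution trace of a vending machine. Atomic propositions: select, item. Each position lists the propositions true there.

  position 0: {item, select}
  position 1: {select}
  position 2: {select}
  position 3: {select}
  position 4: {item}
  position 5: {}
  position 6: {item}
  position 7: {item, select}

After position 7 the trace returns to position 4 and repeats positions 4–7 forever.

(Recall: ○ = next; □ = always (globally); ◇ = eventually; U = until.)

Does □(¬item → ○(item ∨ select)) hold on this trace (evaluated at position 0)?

Yes

¬item → ○(item ∨ select) holds at every position 0..7, and those are all positions ever visited, so □(¬item → ○(item ∨ select)) holds.
Positions where ¬item holds: 1, 2, 3, 5.
Check ○(item ∨ select) at each: 1→ok, 2→ok, 3→ok, 5→ok.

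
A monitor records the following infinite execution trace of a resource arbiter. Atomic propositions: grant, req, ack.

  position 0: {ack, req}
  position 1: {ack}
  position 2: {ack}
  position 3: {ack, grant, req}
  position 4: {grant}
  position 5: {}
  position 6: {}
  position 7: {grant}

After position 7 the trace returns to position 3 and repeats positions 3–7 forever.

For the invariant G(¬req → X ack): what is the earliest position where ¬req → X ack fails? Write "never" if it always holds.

Check ¬req → X ack at each position in order: 0 ✓, 1 ✓, 2 ✓, 3 ✓.
At position 4 the labels are {grant} and the next position 5 has {}, so ¬req → X ack is false there. This is the first violation.

4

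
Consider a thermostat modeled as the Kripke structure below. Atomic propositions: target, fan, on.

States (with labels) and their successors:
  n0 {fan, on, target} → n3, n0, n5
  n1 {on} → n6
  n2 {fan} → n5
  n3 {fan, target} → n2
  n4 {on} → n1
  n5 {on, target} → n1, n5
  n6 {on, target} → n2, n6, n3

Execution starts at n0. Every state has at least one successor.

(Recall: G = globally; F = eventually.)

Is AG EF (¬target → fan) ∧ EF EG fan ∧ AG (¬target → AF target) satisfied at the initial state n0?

States satisfying EF (¬target → fan): {n0, n1, n2, n3, n4, n5, n6}.
States satisfying AG EF (¬target → fan): {n0, n1, n2, n3, n4, n5, n6}.
States satisfying EG fan: {n0}.
States satisfying EF EG fan: {n0}.
States satisfying ¬target → AF target: {n0, n1, n2, n3, n4, n5, n6}.
States satisfying AG (¬target → AF target): {n0, n1, n2, n3, n4, n5, n6}.
States satisfying EF EG fan ∧ AG (¬target → AF target): {n0}.
States satisfying AG EF (¬target → fan) ∧ EF EG fan ∧ AG (¬target → AF target): {n0}.
n0 ∈ Sat(AG EF (¬target → fan) ∧ EF EG fan ∧ AG (¬target → AF target)).

Holds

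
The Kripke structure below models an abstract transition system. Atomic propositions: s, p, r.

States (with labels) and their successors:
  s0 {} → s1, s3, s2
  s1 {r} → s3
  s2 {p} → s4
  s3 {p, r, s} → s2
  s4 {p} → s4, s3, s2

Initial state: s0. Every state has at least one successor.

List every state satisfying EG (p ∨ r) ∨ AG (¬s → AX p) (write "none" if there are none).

States satisfying p ∨ r: {s1, s2, s3, s4}.
States satisfying EG (p ∨ r): {s1, s2, s3, s4}.
States satisfying ¬s → AX p: {s1, s2, s3, s4}.
States satisfying AG (¬s → AX p): {s1, s2, s3, s4}.
States satisfying EG (p ∨ r) ∨ AG (¬s → AX p): {s1, s2, s3, s4}.

{s1, s2, s3, s4}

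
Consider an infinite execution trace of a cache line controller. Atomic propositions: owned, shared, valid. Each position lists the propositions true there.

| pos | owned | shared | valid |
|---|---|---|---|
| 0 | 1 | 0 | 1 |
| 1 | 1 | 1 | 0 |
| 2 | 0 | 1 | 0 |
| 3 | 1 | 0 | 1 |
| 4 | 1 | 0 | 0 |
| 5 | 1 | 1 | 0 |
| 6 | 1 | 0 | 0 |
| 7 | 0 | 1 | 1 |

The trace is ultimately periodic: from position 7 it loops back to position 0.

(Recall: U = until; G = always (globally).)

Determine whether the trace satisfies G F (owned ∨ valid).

F (owned ∨ valid) holds at every position 0..7, and those are all positions ever visited, so G F (owned ∨ valid) holds.

Satisfied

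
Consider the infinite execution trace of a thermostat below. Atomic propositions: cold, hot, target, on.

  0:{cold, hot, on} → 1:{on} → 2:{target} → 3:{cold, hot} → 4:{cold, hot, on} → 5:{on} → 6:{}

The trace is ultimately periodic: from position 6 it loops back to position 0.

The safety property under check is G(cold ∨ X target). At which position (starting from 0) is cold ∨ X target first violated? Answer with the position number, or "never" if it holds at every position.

Check cold ∨ X target at each position in order: 0 ✓, 1 ✓.
At position 2 the labels are {target} and the next position 3 has {cold, hot}, so cold ∨ X target is false there. This is the first violation.

2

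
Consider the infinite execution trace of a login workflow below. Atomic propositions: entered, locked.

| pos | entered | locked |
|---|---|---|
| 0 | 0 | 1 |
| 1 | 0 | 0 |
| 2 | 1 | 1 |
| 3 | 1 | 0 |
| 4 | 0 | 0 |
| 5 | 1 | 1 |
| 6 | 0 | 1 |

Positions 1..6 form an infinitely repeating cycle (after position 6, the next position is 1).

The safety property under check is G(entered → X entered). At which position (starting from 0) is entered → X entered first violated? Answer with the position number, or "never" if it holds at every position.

3

Check entered → X entered at each position in order: 0 ✓, 1 ✓, 2 ✓.
At position 3 the labels are {entered} and the next position 4 has {}, so entered → X entered is false there. This is the first violation.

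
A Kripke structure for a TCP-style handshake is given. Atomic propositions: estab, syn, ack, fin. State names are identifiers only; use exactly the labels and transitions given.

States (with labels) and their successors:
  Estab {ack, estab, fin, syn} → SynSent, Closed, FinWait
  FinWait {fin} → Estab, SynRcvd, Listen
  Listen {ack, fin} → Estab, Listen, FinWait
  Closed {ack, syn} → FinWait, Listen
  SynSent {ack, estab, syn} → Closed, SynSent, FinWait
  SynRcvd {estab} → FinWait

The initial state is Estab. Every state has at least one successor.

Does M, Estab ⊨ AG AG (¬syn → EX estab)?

States satisfying AG (¬syn → EX estab): ∅.
States satisfying AG AG (¬syn → EX estab): ∅.
Closed is reachable from Estab and violates AG (¬syn → EX estab), so AG fails at Estab.
Estab ∉ Sat(AG AG (¬syn → EX estab)).

No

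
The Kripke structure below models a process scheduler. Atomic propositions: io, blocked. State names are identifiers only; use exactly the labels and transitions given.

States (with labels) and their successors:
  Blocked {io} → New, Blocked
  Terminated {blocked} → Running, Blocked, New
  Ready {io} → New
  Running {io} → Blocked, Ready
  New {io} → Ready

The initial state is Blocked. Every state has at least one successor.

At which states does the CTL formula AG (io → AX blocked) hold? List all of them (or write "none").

none

States satisfying io → AX blocked: {Terminated}.
States satisfying AG (io → AX blocked): ∅.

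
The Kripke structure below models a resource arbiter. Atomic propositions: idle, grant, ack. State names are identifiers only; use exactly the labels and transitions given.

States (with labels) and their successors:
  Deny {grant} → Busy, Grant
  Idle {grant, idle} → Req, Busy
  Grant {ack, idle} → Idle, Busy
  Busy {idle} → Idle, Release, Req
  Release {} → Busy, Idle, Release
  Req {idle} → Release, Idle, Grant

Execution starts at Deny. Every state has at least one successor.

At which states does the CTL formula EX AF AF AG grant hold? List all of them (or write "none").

States satisfying AF AF AG grant: ∅.
States satisfying EX AF AF AG grant: ∅.

none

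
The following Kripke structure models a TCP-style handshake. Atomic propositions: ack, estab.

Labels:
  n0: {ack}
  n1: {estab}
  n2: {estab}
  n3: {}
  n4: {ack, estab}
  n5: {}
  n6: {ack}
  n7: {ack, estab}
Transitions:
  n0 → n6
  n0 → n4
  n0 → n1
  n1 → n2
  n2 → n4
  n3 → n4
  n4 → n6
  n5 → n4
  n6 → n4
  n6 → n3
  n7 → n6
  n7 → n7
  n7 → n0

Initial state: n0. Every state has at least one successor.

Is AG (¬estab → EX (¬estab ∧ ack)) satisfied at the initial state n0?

Violated

States satisfying ¬estab → EX (¬estab ∧ ack): {n0, n1, n2, n4, n7}.
States satisfying AG (¬estab → EX (¬estab ∧ ack)): ∅.
n3 is reachable from n0 and violates ¬estab → EX (¬estab ∧ ack), so AG fails at n0.
n0 ∉ Sat(AG (¬estab → EX (¬estab ∧ ack))).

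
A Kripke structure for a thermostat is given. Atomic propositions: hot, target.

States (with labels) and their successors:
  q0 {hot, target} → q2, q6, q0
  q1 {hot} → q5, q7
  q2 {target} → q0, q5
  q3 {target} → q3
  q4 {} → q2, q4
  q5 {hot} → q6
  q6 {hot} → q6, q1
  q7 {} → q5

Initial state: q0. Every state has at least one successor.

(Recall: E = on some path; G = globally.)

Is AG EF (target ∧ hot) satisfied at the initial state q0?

Does not hold

States satisfying EF (target ∧ hot): {q0, q2, q4}.
States satisfying AG EF (target ∧ hot): ∅.
q1 is reachable from q0 and violates EF (target ∧ hot), so AG fails at q0.
q0 ∉ Sat(AG EF (target ∧ hot)).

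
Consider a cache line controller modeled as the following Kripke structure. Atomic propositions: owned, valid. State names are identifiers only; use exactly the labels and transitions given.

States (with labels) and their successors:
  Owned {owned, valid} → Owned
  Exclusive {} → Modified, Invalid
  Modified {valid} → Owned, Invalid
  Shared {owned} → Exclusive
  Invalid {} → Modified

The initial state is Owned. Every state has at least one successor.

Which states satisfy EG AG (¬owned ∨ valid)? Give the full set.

States satisfying AG (¬owned ∨ valid): {Owned, Exclusive, Modified, Invalid}.
States satisfying EG AG (¬owned ∨ valid): {Owned, Exclusive, Modified, Invalid}.

{Owned, Exclusive, Modified, Invalid}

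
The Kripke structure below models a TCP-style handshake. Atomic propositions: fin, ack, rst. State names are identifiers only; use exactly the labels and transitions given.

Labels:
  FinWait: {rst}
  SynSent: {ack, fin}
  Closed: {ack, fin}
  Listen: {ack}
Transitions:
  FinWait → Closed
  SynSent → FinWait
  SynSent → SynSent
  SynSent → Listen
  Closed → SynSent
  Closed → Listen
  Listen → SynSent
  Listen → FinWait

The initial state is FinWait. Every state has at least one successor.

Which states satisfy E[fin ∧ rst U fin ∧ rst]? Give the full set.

States satisfying fin ∧ rst: ∅.
States satisfying E[fin ∧ rst U fin ∧ rst]: ∅.

none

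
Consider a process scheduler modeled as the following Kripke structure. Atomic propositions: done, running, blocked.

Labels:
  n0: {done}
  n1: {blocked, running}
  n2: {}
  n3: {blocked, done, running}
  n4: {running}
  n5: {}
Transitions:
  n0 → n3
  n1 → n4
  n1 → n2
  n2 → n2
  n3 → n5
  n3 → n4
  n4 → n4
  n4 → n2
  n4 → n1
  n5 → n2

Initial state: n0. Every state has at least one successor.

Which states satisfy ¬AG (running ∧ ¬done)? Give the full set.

States satisfying running ∧ ¬done: {n1, n4}.
States satisfying AG (running ∧ ¬done): ∅.
States satisfying ¬AG (running ∧ ¬done): {n0, n1, n2, n3, n4, n5}.

{n0, n1, n2, n3, n4, n5}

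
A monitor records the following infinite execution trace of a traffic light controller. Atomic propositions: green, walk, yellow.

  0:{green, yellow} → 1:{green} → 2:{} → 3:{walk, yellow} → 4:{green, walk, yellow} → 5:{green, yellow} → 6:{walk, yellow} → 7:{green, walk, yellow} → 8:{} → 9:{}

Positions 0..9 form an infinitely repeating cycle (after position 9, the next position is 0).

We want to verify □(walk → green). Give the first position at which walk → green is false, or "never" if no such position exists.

3

Check walk → green at each position in order: 0 ✓, 1 ✓, 2 ✓.
At position 3 the labels are {walk, yellow}, so walk → green is false there. This is the first violation.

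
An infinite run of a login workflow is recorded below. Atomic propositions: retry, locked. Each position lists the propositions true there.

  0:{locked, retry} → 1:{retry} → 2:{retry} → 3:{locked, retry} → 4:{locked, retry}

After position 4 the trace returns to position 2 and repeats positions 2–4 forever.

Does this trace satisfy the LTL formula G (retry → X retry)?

Satisfied

retry → X retry holds at every position 0..4, and those are all positions ever visited, so G (retry → X retry) holds.
Positions where retry holds: 0, 1, 2, 3, 4.
Check X retry at each: 0→ok, 1→ok, 2→ok, 3→ok, 4→ok.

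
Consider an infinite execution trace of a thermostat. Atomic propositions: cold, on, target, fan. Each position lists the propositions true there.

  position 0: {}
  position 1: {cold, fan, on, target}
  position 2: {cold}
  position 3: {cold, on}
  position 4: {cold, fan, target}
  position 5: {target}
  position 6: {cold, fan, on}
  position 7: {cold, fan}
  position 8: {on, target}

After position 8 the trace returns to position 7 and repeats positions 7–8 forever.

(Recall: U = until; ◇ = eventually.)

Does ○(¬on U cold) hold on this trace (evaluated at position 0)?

The position after 0 is 1; ¬on U cold is true there.

Yes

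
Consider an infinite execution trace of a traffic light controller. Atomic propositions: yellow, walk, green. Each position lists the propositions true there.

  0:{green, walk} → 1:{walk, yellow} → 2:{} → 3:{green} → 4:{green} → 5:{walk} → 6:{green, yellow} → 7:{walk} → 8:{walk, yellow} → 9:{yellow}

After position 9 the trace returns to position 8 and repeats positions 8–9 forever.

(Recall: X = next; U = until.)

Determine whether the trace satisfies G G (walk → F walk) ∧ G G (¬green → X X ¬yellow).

No

G (walk → F walk) holds at every position 0..9, and those are all positions ever visited, so G G (walk → F walk) holds.
G (¬green → X X ¬yellow) must hold at every position from 0 onward. It fails at position 0, so G G (¬green → X X ¬yellow) is false.
At position 0: G G (walk → F walk) is true; G G (¬green → X X ¬yellow) is false; so G G (walk → F walk) ∧ G G (¬green → X X ¬yellow) is false.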